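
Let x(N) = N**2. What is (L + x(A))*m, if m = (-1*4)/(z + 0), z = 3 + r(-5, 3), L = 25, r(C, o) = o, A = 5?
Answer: -100/3 ≈ -33.333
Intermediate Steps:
z = 6 (z = 3 + 3 = 6)
m = -2/3 (m = (-1*4)/(6 + 0) = -4/6 = (1/6)*(-4) = -2/3 ≈ -0.66667)
(L + x(A))*m = (25 + 5**2)*(-2/3) = (25 + 25)*(-2/3) = 50*(-2/3) = -100/3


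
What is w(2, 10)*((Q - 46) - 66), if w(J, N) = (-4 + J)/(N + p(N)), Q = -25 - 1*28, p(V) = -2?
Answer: 165/4 ≈ 41.250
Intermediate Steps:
Q = -53 (Q = -25 - 28 = -53)
w(J, N) = (-4 + J)/(-2 + N) (w(J, N) = (-4 + J)/(N - 2) = (-4 + J)/(-2 + N))
w(2, 10)*((Q - 46) - 66) = ((-4 + 2)/(-2 + 10))*((-53 - 46) - 66) = (-2/8)*(-99 - 66) = ((1/8)*(-2))*(-165) = -1/4*(-165) = 165/4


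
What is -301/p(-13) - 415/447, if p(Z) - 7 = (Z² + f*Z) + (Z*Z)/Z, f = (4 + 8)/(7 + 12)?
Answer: -3776908/1314627 ≈ -2.8730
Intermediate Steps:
f = 12/19 ≈ 0.63158
p(Z) = 7 + Z² + 31*Z/19 (p(Z) = 7 + ((Z² + 12*Z/19) + (Z*Z)/Z) = 7 + ((Z² + 12*Z/19) + Z²/Z) = 7 + ((Z² + 12*Z/19) + Z) = 7 + (Z² + 31*Z/19) = 7 + Z² + 31*Z/19)
-301/p(-13) - 415/447 = -301/(7 + (-13)² + (31/19)*(-13)) - 415/447 = -301/(7 + 169 - 403/19) - 415*1/447 = -301/2941/19 - 415/447 = -301*19/2941 - 415/447 = -5719/2941 - 415/447 = -3776908/1314627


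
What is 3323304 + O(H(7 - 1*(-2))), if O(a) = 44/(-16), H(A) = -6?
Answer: 13293205/4 ≈ 3.3233e+6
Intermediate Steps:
O(a) = -11/4 (O(a) = 44*(-1/16) = -11/4)
3323304 + O(H(7 - 1*(-2))) = 3323304 - 11/4 = 13293205/4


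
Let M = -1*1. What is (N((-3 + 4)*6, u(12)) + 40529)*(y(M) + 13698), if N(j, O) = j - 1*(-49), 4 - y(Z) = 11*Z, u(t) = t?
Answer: 556528392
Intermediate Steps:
M = -1
y(Z) = 4 - 11*Z
N(j, O) = 49 + j (N(j, O) = j + 49 = 49 + j)
(N((-3 + 4)*6, u(12)) + 40529)*(y(M) + 13698) = ((49 + (-3 + 4)*6) + 40529)*((4 - 11*(-1)) + 13698) = ((49 + 1*6) + 40529)*((4 + 11) + 13698) = ((49 + 6) + 40529)*(15 + 13698) = (55 + 40529)*13713 = 40584*13713 = 556528392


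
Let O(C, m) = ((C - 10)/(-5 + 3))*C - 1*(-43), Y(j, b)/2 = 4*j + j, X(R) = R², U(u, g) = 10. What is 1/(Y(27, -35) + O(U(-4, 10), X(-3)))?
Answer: 1/313 ≈ 0.0031949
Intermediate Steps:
Y(j, b) = 10*j (Y(j, b) = 2*(4*j + j) = 2*(5*j) = 10*j)
O(C, m) = 43 + C*(5 - C/2) (O(C, m) = ((-10 + C)/(-2))*C + 43 = ((-10 + C)*(-½))*C + 43 = (5 - C/2)*C + 43 = C*(5 - C/2) + 43 = 43 + C*(5 - C/2))
1/(Y(27, -35) + O(U(-4, 10), X(-3))) = 1/(10*27 + (43 + 5*10 - ½*10²)) = 1/(270 + (43 + 50 - ½*100)) = 1/(270 + (43 + 50 - 50)) = 1/(270 + 43) = 1/313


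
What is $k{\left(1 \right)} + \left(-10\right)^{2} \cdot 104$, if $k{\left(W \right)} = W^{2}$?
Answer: $10401$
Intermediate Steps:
$k{\left(1 \right)} + \left(-10\right)^{2} \cdot 104 = 1^{2} + \left(-10\right)^{2} \cdot 104 = 1 + 100 \cdot 104 = 1 + 10400 = 10401$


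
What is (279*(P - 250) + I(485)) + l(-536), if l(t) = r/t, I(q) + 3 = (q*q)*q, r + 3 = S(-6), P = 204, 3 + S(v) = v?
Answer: 15285552595/134 ≈ 1.1407e+8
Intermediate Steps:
S(v) = -3 + v
r = -12 (r = -3 + (-3 - 6) = -3 - 9 = -12)
I(q) = -3 + q**3 (I(q) = -3 + (q*q)*q = -3 + q**2*q = -3 + q**3)
l(t) = -12/t
(279*(P - 250) + I(485)) + l(-536) = (279*(204 - 250) + (-3 + 485**3)) - 12/(-536) = (279*(-46) + (-3 + 114084125)) - 12*(-1/536) = (-12834 + 114084122) + 3/134 = 114071288 + 3/134 = 15285552595/134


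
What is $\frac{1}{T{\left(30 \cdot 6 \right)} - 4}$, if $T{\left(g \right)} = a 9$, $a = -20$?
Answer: $- \frac{1}{184} \approx -0.0054348$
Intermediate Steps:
$T{\left(g \right)} = -180$ ($T{\left(g \right)} = \left(-20\right) 9 = -180$)
$\frac{1}{T{\left(30 \cdot 6 \right)} - 4} = \frac{1}{-180 - 4} = \frac{1}{-184} = - \frac{1}{184}$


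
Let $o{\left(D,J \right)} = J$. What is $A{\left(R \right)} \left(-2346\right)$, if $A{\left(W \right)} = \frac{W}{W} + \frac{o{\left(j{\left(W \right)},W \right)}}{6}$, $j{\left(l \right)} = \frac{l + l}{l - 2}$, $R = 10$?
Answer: $-6256$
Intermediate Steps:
$j{\left(l \right)} = \frac{2 l}{-2 + l}$
$A{\left(W \right)} = 1 + \frac{W}{6}$ ($A{\left(W \right)} = \frac{W}{W} + \frac{W}{6} = 1 + W \frac{1}{6} = 1 + \frac{W}{6}$)
$A{\left(R \right)} \left(-2346\right) = \left(1 + \frac{1}{6} \cdot 10\right) \left(-2346\right) = \left(1 + \frac{5}{3}\right) \left(-2346\right) = \frac{8}{3} \left(-2346\right) = -6256$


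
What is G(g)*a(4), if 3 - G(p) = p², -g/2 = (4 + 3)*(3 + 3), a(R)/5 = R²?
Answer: -564240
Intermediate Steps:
a(R) = 5*R²
g = -84 (g = -2*(4 + 3)*(3 + 3) = -14*6 = -2*42 = -84)
G(p) = 3 - p²
G(g)*a(4) = (3 - 1*(-84)²)*(5*4²) = (3 - 1*7056)*(5*16) = (3 - 7056)*80 = -7053*80 = -564240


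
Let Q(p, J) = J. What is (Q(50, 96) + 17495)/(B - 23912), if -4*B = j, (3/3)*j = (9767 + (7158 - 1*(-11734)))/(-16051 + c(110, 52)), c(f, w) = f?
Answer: -1121672524/1524696109 ≈ -0.73567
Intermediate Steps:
j = -28659/15941 (j = (9767 + (7158 - 1*(-11734)))/(-16051 + 110) = (9767 + (7158 + 11734))/(-15941) = (9767 + 18892)*(-1/15941) = 28659*(-1/15941) = -28659/15941 ≈ -1.7978)
B = 28659/63764 (B = -¼*(-28659/15941) = 28659/63764 ≈ 0.44945)
(Q(50, 96) + 17495)/(B - 23912) = (96 + 17495)/(28659/63764 - 23912) = 17591/(-1524696109/63764) = 17591*(-63764/1524696109) = -1121672524/1524696109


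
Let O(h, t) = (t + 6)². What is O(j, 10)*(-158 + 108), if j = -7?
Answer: -12800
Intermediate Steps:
O(h, t) = (6 + t)²
O(j, 10)*(-158 + 108) = (6 + 10)²*(-158 + 108) = 16²*(-50) = 256*(-50) = -12800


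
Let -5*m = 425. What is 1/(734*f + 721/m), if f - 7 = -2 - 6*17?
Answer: -85/6052551 ≈ -1.4044e-5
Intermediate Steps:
m = -85 (m = -1/5*425 = -85)
f = -97 (f = 7 + (-2 - 6*17) = 7 + (-2 - 102) = 7 - 104 = -97)
1/(734*f + 721/m) = 1/(734*(-97) + 721/(-85)) = 1/(-71198 + 721*(-1/85)) = 1/(-71198 - 721/85) = 1/(-6052551/85) = -85/6052551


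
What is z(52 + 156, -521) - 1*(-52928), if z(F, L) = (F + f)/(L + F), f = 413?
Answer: 16565843/313 ≈ 52926.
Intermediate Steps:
z(F, L) = (413 + F)/(F + L) (z(F, L) = (F + 413)/(L + F) = (413 + F)/(F + L))
z(52 + 156, -521) - 1*(-52928) = (413 + (52 + 156))/((52 + 156) - 521) - 1*(-52928) = (413 + 208)/(208 - 521) + 52928 = 621/(-313) + 52928 = -1/313*621 + 52928 = -621/313 + 52928 = 16565843/313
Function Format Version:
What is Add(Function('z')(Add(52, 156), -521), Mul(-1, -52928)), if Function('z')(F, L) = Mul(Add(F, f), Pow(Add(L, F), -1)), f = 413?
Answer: Rational(16565843, 313) ≈ 52926.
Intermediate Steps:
Function('z')(F, L) = Mul(Pow(Add(F, L), -1), Add(413, F)) (Function('z')(F, L) = Mul(Add(F, 413), Pow(Add(L, F), -1)) = Mul(Add(413, F), Pow(Add(F, L), -1)) = Mul(Pow(Add(F, L), -1), Add(413, F)))
Add(Function('z')(Add(52, 156), -521), Mul(-1, -52928)) = Add(Mul(Pow(Add(Add(52, 156), -521), -1), Add(413, Add(52, 156))), Mul(-1, -52928)) = Add(Mul(Pow(Add(208, -521), -1), Add(413, 208)), 52928) = Add(Mul(Pow(-313, -1), 621), 52928) = Add(Mul(Rational(-1, 313), 621), 52928) = Add(Rational(-621, 313), 52928) = Rational(16565843, 313)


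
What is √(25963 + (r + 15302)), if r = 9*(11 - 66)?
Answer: 3*√4530 ≈ 201.92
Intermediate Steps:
r = -495 (r = 9*(-55) = -495)
√(25963 + (r + 15302)) = √(25963 + (-495 + 15302)) = √(25963 + 14807) = √40770 = 3*√4530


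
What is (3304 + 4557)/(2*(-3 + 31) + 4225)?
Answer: 7861/4281 ≈ 1.8363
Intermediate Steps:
(3304 + 4557)/(2*(-3 + 31) + 4225) = 7861/(2*28 + 4225) = 7861/(56 + 4225) = 7861/4281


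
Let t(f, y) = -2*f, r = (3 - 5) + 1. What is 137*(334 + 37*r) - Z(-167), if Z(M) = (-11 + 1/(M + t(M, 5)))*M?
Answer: 38853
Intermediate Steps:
r = -1 (r = -2 + 1 = -1)
Z(M) = M*(-11 - 1/M) (Z(M) = (-11 + 1/(M - 2*M))*M = (-11 + 1/(-M))*M = (-11 - 1/M)*M = M*(-11 - 1/M))
137*(334 + 37*r) - Z(-167) = 137*(334 + 37*(-1)) - (-1 - 11*(-167)) = 137*(334 - 37) - (-1 + 1837) = 137*297 - 1*1836 = 40689 - 1836 = 38853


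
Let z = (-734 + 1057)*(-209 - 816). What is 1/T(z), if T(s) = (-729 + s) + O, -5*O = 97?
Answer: -5/1659117 ≈ -3.0137e-6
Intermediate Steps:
O = -97/5 (O = -⅕*97 = -97/5 ≈ -19.400)
z = -331075 (z = 323*(-1025) = -331075)
T(s) = -3742/5 + s (T(s) = (-729 + s) - 97/5 = -3742/5 + s)
1/T(z) = 1/(-3742/5 - 331075) = 1/(-1659117/5) = -5/1659117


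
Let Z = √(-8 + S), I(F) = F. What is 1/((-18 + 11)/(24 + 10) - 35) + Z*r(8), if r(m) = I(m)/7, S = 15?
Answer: -34/1197 + 8*√7/7 ≈ 2.9953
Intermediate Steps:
Z = √7 (Z = √(-8 + 15) = √7 ≈ 2.6458)
r(m) = m/7
1/((-18 + 11)/(24 + 10) - 35) + Z*r(8) = 1/((-18 + 11)/(24 + 10) - 35) + √7*((⅐)*8) = 1/(-7/34 - 35) + √7*(8/7) = 1/(-7*1/34 - 35) + 8*√7/7 = 1/(-7/34 - 35) + 8*√7/7 = 1/(-1197/34) + 8*√7/7 = -34/1197 + 8*√7/7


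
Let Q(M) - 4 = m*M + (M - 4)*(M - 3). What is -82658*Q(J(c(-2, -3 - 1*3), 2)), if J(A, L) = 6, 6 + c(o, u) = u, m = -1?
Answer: -330632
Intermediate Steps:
c(o, u) = -6 + u
Q(M) = 4 - M + (-4 + M)*(-3 + M) (Q(M) = 4 + (-M + (M - 4)*(M - 3)) = 4 + (-M + (-4 + M)*(-3 + M)) = 4 - M + (-4 + M)*(-3 + M))
-82658*Q(J(c(-2, -3 - 1*3), 2)) = -82658*(16 + 6² - 8*6) = -82658*(16 + 36 - 48) = -82658*4 = -330632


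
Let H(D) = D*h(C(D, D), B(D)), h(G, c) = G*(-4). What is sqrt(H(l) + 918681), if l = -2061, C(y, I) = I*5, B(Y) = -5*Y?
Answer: I*sqrt(84035739) ≈ 9167.1*I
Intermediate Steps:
C(y, I) = 5*I
h(G, c) = -4*G
H(D) = -20*D**2 (H(D) = D*(-20*D) = -20*D**2)
sqrt(H(l) + 918681) = sqrt(-20*(-2061)**2 + 918681) = sqrt(-20*4247721 + 918681) = sqrt(-84954420 + 918681) = sqrt(-84035739) = I*sqrt(84035739)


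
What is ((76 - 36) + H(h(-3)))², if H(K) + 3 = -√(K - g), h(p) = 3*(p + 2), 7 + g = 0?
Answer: 1225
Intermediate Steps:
g = -7 (g = -7 + 0 = -7)
h(p) = 6 + 3*p (h(p) = 3*(2 + p) = 6 + 3*p)
H(K) = -3 - √(7 + K) (H(K) = -3 - √(K - 1*(-7)) = -3 - √(K + 7) = -3 - √(7 + K))
((76 - 36) + H(h(-3)))² = ((76 - 36) + (-3 - √(7 + (6 + 3*(-3)))))² = (40 + (-3 - √(7 + (6 - 9))))² = (40 + (-3 - √(7 - 3)))² = (40 + (-3 - √4))² = (40 + (-3 - 1*2))² = (40 + (-3 - 2))² = (40 - 5)² = 35² = 1225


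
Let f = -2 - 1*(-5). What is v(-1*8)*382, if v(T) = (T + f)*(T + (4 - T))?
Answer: -7640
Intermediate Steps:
f = 3 (f = -2 + 5 = 3)
v(T) = 12 + 4*T (v(T) = (T + 3)*(T + (4 - T)) = (3 + T)*4 = 12 + 4*T)
v(-1*8)*382 = (12 + 4*(-1*8))*382 = (12 + 4*(-8))*382 = (12 - 32)*382 = -20*382 = -7640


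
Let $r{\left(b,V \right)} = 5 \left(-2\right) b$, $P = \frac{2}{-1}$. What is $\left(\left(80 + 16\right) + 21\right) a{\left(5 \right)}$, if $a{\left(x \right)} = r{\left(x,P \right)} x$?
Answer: $-29250$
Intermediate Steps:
$P = -2$ ($P = 2 \left(-1\right) = -2$)
$r{\left(b,V \right)} = - 10 b$
$a{\left(x \right)} = - 10 x^{2}$ ($a{\left(x \right)} = - 10 x x = - 10 x^{2}$)
$\left(\left(80 + 16\right) + 21\right) a{\left(5 \right)} = \left(\left(80 + 16\right) + 21\right) \left(- 10 \cdot 5^{2}\right) = \left(96 + 21\right) \left(\left(-10\right) 25\right) = 117 \left(-250\right) = -29250$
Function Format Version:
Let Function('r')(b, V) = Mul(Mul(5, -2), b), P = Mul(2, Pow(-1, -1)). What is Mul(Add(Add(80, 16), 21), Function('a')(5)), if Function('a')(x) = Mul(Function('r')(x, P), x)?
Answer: -29250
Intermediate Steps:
P = -2 (P = Mul(2, -1) = -2)
Function('r')(b, V) = Mul(-10, b)
Function('a')(x) = Mul(-10, Pow(x, 2)) (Function('a')(x) = Mul(Mul(-10, x), x) = Mul(-10, Pow(x, 2)))
Mul(Add(Add(80, 16), 21), Function('a')(5)) = Mul(Add(Add(80, 16), 21), Mul(-10, Pow(5, 2))) = Mul(Add(96, 21), Mul(-10, 25)) = Mul(117, -250) = -29250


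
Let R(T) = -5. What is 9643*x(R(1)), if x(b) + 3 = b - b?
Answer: -28929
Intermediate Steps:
x(b) = -3 (x(b) = -3 + (b - b) = -3 + 0 = -3)
9643*x(R(1)) = 9643*(-3) = -28929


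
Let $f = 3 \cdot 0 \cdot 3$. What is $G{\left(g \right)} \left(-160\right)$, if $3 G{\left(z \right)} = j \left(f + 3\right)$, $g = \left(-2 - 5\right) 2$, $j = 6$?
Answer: $-960$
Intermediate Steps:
$f = 0$ ($f = 0 \cdot 3 = 0$)
$g = -14$ ($g = \left(-7\right) 2 = -14$)
$G{\left(z \right)} = 6$ ($G{\left(z \right)} = \frac{6 \left(0 + 3\right)}{3} = \frac{6 \cdot 3}{3} = \frac{1}{3} \cdot 18 = 6$)
$G{\left(g \right)} \left(-160\right) = 6 \left(-160\right) = -960$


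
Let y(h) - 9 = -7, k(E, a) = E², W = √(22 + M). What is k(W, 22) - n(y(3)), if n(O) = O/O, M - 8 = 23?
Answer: 52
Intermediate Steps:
M = 31 (M = 8 + 23 = 31)
W = √53 (W = √(22 + 31) = √53 ≈ 7.2801)
y(h) = 2 (y(h) = 9 - 7 = 2)
n(O) = 1
k(W, 22) - n(y(3)) = (√53)² - 1*1 = 53 - 1 = 52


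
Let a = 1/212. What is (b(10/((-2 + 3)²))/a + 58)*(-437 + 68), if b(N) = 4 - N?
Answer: 447966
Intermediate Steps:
a = 1/212 ≈ 0.0047170
(b(10/((-2 + 3)²))/a + 58)*(-437 + 68) = ((4 - 10/((-2 + 3)²))/(1/212) + 58)*(-437 + 68) = ((4 - 10/(1²))*212 + 58)*(-369) = ((4 - 10/1)*212 + 58)*(-369) = ((4 - 10)*212 + 58)*(-369) = (-6*212 + 58)*(-369) = (-1272 + 58)*(-369) = -1214*(-369) = 447966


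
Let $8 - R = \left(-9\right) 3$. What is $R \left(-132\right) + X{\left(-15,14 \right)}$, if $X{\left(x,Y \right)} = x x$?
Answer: $-4395$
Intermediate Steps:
$X{\left(x,Y \right)} = x^{2}$
$R = 35$ ($R = 8 - \left(-9\right) 3 = 8 - -27 = 8 + 27 = 35$)
$R \left(-132\right) + X{\left(-15,14 \right)} = 35 \left(-132\right) + \left(-15\right)^{2} = -4620 + 225 = -4395$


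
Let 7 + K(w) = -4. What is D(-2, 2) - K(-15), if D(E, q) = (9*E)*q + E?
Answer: -27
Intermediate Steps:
D(E, q) = E + 9*E*q (D(E, q) = 9*E*q + E = E + 9*E*q)
K(w) = -11 (K(w) = -7 - 4 = -11)
D(-2, 2) - K(-15) = -2*(1 + 9*2) - 1*(-11) = -2*(1 + 18) + 11 = -2*19 + 11 = -38 + 11 = -27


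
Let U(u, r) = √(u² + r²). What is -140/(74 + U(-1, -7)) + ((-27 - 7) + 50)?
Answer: 38228/2713 + 350*√2/2713 ≈ 14.273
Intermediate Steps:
U(u, r) = √(r² + u²)
-140/(74 + U(-1, -7)) + ((-27 - 7) + 50) = -140/(74 + √((-7)² + (-1)²)) + ((-27 - 7) + 50) = -140/(74 + √(49 + 1)) + (-34 + 50) = -140/(74 + √50) + 16 = -140/(74 + 5*√2) + 16 = 16 - 140/(74 + 5*√2)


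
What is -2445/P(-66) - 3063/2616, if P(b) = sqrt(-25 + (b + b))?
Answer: -1021/872 + 2445*I*sqrt(157)/157 ≈ -1.1709 + 195.13*I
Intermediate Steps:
P(b) = sqrt(-25 + 2*b)
-2445/P(-66) - 3063/2616 = -2445/sqrt(-25 + 2*(-66)) - 3063/2616 = -2445/sqrt(-25 - 132) - 3063*1/2616 = -2445*(-I*sqrt(157)/157) - 1021/872 = -(-2445)*I*sqrt(157)/157 - 1021/872 = 2445*I*sqrt(157)/157 - 1021/872 = -1021/872 + 2445*I*sqrt(157)/157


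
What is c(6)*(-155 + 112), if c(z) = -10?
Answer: 430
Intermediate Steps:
c(6)*(-155 + 112) = -10*(-155 + 112) = -10*(-43) = 430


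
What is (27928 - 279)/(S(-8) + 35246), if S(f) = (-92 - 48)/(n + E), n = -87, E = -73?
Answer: 221192/281975 ≈ 0.78444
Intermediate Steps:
S(f) = 7/8 (S(f) = (-92 - 48)/(-87 - 73) = -140/(-160) = -140*(-1/160) = 7/8)
(27928 - 279)/(S(-8) + 35246) = (27928 - 279)/(7/8 + 35246) = 27649/(281975/8) = 27649*(8/281975) = 221192/281975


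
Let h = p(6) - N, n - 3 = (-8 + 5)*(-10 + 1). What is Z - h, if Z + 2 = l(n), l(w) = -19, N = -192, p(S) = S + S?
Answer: -225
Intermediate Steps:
p(S) = 2*S
n = 30 (n = 3 + (-8 + 5)*(-10 + 1) = 3 - 3*(-9) = 3 + 27 = 30)
Z = -21 (Z = -2 - 19 = -21)
h = 204 (h = 2*6 - 1*(-192) = 12 + 192 = 204)
Z - h = -21 - 1*204 = -21 - 204 = -225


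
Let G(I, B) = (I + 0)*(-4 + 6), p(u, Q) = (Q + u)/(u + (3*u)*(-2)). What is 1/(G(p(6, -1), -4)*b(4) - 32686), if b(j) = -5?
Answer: -3/98053 ≈ -3.0596e-5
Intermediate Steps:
p(u, Q) = -(Q + u)/(5*u) (p(u, Q) = (Q + u)/(u - 6*u) = (Q + u)/((-5*u)) = (Q + u)*(-1/(5*u)) = -(Q + u)/(5*u))
G(I, B) = 2*I (G(I, B) = I*2 = 2*I)
1/(G(p(6, -1), -4)*b(4) - 32686) = 1/((2*((1/5)*(-1*(-1) - 1*6)/6))*(-5) - 32686) = 1/((2*((1/5)*(1/6)*(1 - 6)))*(-5) - 32686) = 1/((2*((1/5)*(1/6)*(-5)))*(-5) - 32686) = 1/((2*(-1/6))*(-5) - 32686) = 1/(-1/3*(-5) - 32686) = 1/(5/3 - 32686) = 1/(-98053/3) = -3/98053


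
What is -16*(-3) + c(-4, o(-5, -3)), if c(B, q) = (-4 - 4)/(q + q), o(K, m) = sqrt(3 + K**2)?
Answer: 48 - 2*sqrt(7)/7 ≈ 47.244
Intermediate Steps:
c(B, q) = -4/q (c(B, q) = -8*1/(2*q) = -4/q)
-16*(-3) + c(-4, o(-5, -3)) = -16*(-3) - 4/sqrt(3 + (-5)**2) = 48 - 4/sqrt(3 + 25) = 48 - 4*sqrt(7)/14 = 48 - 2*sqrt(7)/7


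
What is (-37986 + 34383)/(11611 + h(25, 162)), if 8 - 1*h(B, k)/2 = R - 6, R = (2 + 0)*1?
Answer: -3603/11635 ≈ -0.30967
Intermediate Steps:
R = 2 (R = 2*1 = 2)
h(B, k) = 24 (h(B, k) = 16 - 2*(2 - 6) = 16 - 2*(-4) = 16 + 8 = 24)
(-37986 + 34383)/(11611 + h(25, 162)) = (-37986 + 34383)/(11611 + 24) = -3603/11635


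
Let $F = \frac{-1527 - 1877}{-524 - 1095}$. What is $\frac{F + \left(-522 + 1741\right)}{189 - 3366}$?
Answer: $- \frac{1976965}{5143563} \approx -0.38436$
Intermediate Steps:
$F = \frac{3404}{1619}$ ($F = - \frac{3404}{-1619} = \left(-3404\right) \left(- \frac{1}{1619}\right) = \frac{3404}{1619} \approx 2.1025$)
$\frac{F + \left(-522 + 1741\right)}{189 - 3366} = \frac{\frac{3404}{1619} + \left(-522 + 1741\right)}{189 - 3366} = \frac{\frac{3404}{1619} + 1219}{-3177} = \frac{1976965}{1619} \left(- \frac{1}{3177}\right) = - \frac{1976965}{5143563}$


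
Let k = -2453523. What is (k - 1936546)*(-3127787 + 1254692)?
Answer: 8223016293555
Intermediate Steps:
(k - 1936546)*(-3127787 + 1254692) = (-2453523 - 1936546)*(-3127787 + 1254692) = -4390069*(-1873095) = 8223016293555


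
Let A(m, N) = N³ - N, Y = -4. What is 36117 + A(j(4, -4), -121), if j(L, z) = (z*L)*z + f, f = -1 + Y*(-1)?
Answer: -1735323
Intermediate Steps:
f = 3 (f = -1 - 4*(-1) = -1 + 4 = 3)
j(L, z) = 3 + L*z² (j(L, z) = (z*L)*z + 3 = (L*z)*z + 3 = L*z² + 3 = 3 + L*z²)
36117 + A(j(4, -4), -121) = 36117 + ((-121)³ - 1*(-121)) = 36117 + (-1771561 + 121) = 36117 - 1771440 = -1735323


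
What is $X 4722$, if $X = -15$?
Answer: $-70830$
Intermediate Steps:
$X 4722 = \left(-15\right) 4722 = -70830$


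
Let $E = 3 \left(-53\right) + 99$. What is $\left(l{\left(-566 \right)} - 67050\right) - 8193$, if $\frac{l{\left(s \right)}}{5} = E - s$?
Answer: $-72713$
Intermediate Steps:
$E = -60$ ($E = -159 + 99 = -60$)
$l{\left(s \right)} = -300 - 5 s$ ($l{\left(s \right)} = 5 \left(-60 - s\right) = -300 - 5 s$)
$\left(l{\left(-566 \right)} - 67050\right) - 8193 = \left(\left(-300 - -2830\right) - 67050\right) - 8193 = \left(\left(-300 + 2830\right) - 67050\right) - 8193 = \left(2530 - 67050\right) - 8193 = -64520 - 8193 = -72713$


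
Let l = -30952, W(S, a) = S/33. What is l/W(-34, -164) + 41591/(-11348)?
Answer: 5794807337/192916 ≈ 30038.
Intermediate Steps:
W(S, a) = S/33 (W(S, a) = S*(1/33) = S/33)
l/W(-34, -164) + 41591/(-11348) = -30952/((1/33)*(-34)) + 41591/(-11348) = -30952/(-34/33) + 41591*(-1/11348) = -30952*(-33/34) - 41591/11348 = 510708/17 - 41591/11348 = 5794807337/192916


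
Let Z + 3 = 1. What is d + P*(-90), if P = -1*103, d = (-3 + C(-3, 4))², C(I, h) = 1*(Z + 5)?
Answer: 9270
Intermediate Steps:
Z = -2 (Z = -3 + 1 = -2)
C(I, h) = 3 (C(I, h) = 1*(-2 + 5) = 1*3 = 3)
d = 0 (d = (-3 + 3)² = 0² = 0)
P = -103
d + P*(-90) = 0 - 103*(-90) = 0 + 9270 = 9270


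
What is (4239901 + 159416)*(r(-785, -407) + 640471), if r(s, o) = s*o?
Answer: 4223194743222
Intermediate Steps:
r(s, o) = o*s
(4239901 + 159416)*(r(-785, -407) + 640471) = (4239901 + 159416)*(-407*(-785) + 640471) = 4399317*(319495 + 640471) = 4399317*959966 = 4223194743222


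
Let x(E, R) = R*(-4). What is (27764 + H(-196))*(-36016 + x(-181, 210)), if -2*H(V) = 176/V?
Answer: -50141040048/49 ≈ -1.0233e+9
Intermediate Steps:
H(V) = -88/V
x(E, R) = -4*R
(27764 + H(-196))*(-36016 + x(-181, 210)) = (27764 - 88/(-196))*(-36016 - 4*210) = (27764 - 88*(-1/196))*(-36016 - 840) = (27764 + 22/49)*(-36856) = (1360458/49)*(-36856) = -50141040048/49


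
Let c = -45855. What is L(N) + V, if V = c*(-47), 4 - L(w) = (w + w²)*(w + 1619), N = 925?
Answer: -2176908011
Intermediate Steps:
L(w) = 4 - (1619 + w)*(w + w²) (L(w) = 4 - (w + w²)*(w + 1619) = 4 - (w + w²)*(1619 + w) = 4 - (1619 + w)*(w + w²))
V = 2155185 (V = -45855*(-47) = 2155185)
L(N) + V = (4 - 1*925³ - 1620*925² - 1619*925) + 2155185 = (4 - 1*791453125 - 1620*855625 - 1497575) + 2155185 = (4 - 791453125 - 1386112500 - 1497575) + 2155185 = -2179063196 + 2155185 = -2176908011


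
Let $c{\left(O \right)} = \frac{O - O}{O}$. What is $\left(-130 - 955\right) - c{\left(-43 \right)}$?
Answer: $-1085$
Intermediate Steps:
$c{\left(O \right)} = 0$ ($c{\left(O \right)} = \frac{0}{O} = 0$)
$\left(-130 - 955\right) - c{\left(-43 \right)} = \left(-130 - 955\right) - 0 = -1085 + 0 = -1085$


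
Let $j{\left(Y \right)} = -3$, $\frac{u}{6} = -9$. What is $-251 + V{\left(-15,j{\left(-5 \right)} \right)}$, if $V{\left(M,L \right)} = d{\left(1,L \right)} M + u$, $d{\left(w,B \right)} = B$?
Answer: $-260$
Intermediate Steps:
$u = -54$ ($u = 6 \left(-9\right) = -54$)
$V{\left(M,L \right)} = -54 + L M$ ($V{\left(M,L \right)} = L M - 54 = -54 + L M$)
$-251 + V{\left(-15,j{\left(-5 \right)} \right)} = -251 - 9 = -260$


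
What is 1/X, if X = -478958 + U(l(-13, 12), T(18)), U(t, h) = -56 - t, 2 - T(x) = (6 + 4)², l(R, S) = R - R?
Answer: -1/479014 ≈ -2.0876e-6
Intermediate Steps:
l(R, S) = 0
T(x) = -98 (T(x) = 2 - (6 + 4)² = 2 - 1*10² = 2 - 1*100 = 2 - 100 = -98)
X = -479014 (X = -478958 + (-56 - 1*0) = -478958 + (-56 + 0) = -478958 - 56 = -479014)
1/X = 1/(-479014) = -1/479014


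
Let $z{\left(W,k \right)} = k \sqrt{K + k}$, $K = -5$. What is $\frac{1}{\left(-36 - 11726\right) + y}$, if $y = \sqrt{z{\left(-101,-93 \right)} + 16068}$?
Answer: $\frac{1}{-11762 + \sqrt{3} \sqrt{5356 - 217 i \sqrt{2}}} \approx -8.5946 \cdot 10^{-5} + 2.68 \cdot 10^{-8} i$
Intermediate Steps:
$z{\left(W,k \right)} = k \sqrt{-5 + k}$
$y = \sqrt{16068 - 651 i \sqrt{2}}$ ($y = \sqrt{- 93 \sqrt{-5 - 93} + 16068} = \sqrt{- 93 \sqrt{-98} + 16068} = \sqrt{- 93 \cdot 7 i \sqrt{2} + 16068} = \sqrt{- 651 i \sqrt{2} + 16068} = \sqrt{16068 - 651 i \sqrt{2}} \approx 126.81 - 3.63 i$)
$\frac{1}{\left(-36 - 11726\right) + y} = \frac{1}{\left(-36 - 11726\right) + \sqrt{16068 - 651 i \sqrt{2}}} = \frac{1}{-11762 + \sqrt{16068 - 651 i \sqrt{2}}}$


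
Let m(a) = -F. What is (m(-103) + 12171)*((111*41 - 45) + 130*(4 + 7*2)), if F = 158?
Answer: 82240998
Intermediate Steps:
m(a) = -158 (m(a) = -1*158 = -158)
(m(-103) + 12171)*((111*41 - 45) + 130*(4 + 7*2)) = (-158 + 12171)*((111*41 - 45) + 130*(4 + 7*2)) = 12013*((4551 - 45) + 130*(4 + 14)) = 12013*(4506 + 130*18) = 12013*(4506 + 2340) = 12013*6846 = 82240998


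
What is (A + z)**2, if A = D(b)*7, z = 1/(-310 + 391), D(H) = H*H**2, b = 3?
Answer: 234396100/6561 ≈ 35726.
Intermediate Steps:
D(H) = H**3
z = 1/81 ≈ 0.012346
A = 189 (A = 3**3*7 = 27*7 = 189)
(A + z)**2 = (189 + 1/81)**2 = (15310/81)**2 = 234396100/6561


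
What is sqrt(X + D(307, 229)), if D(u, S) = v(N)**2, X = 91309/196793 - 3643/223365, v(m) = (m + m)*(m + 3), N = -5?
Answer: 119*sqrt(54638830139702966070)/43956668445 ≈ 20.011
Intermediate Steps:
v(m) = 2*m*(3 + m) (v(m) = (2*m)*(3 + m) = 2*m*(3 + m))
X = 19678317886/43956668445 (X = 91309*(1/196793) - 3643*1/223365 = 91309/196793 - 3643/223365 = 19678317886/43956668445 ≈ 0.44768)
D(u, S) = 400 (D(u, S) = (2*(-5)*(3 - 5))**2 = (2*(-5)*(-2))**2 = 20**2 = 400)
sqrt(X + D(307, 229)) = sqrt(19678317886/43956668445 + 400) = sqrt(17602345695886/43956668445) = 119*sqrt(54638830139702966070)/43956668445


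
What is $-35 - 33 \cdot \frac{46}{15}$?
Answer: $- \frac{681}{5} \approx -136.2$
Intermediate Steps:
$-35 - 33 \cdot \frac{46}{15} = -35 - 33 \cdot 46 \cdot \frac{1}{15} = -35 - \frac{506}{5} = - \frac{681}{5}$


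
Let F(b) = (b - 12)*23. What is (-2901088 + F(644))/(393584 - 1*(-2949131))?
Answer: -2886552/3342715 ≈ -0.86353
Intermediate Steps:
F(b) = -276 + 23*b (F(b) = (-12 + b)*23 = -276 + 23*b)
(-2901088 + F(644))/(393584 - 1*(-2949131)) = (-2901088 + (-276 + 23*644))/(393584 - 1*(-2949131)) = (-2901088 + (-276 + 14812))/(393584 + 2949131) = (-2901088 + 14536)/3342715 = -2886552*1/3342715 = -2886552/3342715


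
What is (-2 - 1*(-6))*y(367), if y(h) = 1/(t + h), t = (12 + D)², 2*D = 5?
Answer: 16/2309 ≈ 0.0069294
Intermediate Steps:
D = 5/2 (D = (½)*5 = 5/2 ≈ 2.5000)
t = 841/4 (t = (12 + 5/2)² = (29/2)² = 841/4 ≈ 210.25)
y(h) = 1/(841/4 + h)
(-2 - 1*(-6))*y(367) = (-2 - 1*(-6))*(4/(841 + 4*367)) = (-2 + 6)*(4/(841 + 1468)) = 4*(4/2309) = 16/2309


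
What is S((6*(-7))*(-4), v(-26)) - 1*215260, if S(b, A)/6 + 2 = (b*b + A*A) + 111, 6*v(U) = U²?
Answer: 92702/3 ≈ 30901.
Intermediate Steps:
v(U) = U²/6
S(b, A) = 654 + 6*A² + 6*b² (S(b, A) = -12 + 6*((b*b + A*A) + 111) = -12 + 6*((b² + A²) + 111) = -12 + 6*((A² + b²) + 111) = -12 + 6*(111 + A² + b²) = -12 + (666 + 6*A² + 6*b²) = 654 + 6*A² + 6*b²)
S((6*(-7))*(-4), v(-26)) - 1*215260 = (654 + 6*((⅙)*(-26)²)² + 6*((6*(-7))*(-4))²) - 1*215260 = (654 + 6*((⅙)*676)² + 6*(-42*(-4))²) - 215260 = (654 + 6*(338/3)² + 6*168²) - 215260 = (654 + 6*(114244/9) + 6*28224) - 215260 = (654 + 228488/3 + 169344) - 215260 = 738482/3 - 215260 = 92702/3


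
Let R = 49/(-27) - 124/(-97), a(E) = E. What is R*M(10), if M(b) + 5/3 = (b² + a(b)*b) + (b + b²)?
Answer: -1299625/7857 ≈ -165.41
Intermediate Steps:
R = -1405/2619 (R = 49*(-1/27) - 124*(-1/97) = -49/27 + 124/97 = -1405/2619 ≈ -0.53646)
M(b) = -5/3 + b + 3*b² (M(b) = -5/3 + ((b² + b*b) + (b + b²)) = -5/3 + ((b² + b²) + (b + b²)) = -5/3 + (2*b² + (b + b²)) = -5/3 + (b + 3*b²) = -5/3 + b + 3*b²)
R*M(10) = -1405*(-5/3 + 10 + 3*10²)/2619 = -1405*(-5/3 + 10 + 3*100)/2619 = -1405*(-5/3 + 10 + 300)/2619 = -1405/2619*925/3 = -1299625/7857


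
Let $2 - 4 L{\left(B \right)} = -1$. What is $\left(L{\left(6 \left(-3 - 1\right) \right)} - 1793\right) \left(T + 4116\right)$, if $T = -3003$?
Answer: $- \frac{7979097}{4} \approx -1.9948 \cdot 10^{6}$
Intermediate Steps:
$L{\left(B \right)} = \frac{3}{4}$ ($L{\left(B \right)} = \frac{1}{2} - - \frac{1}{4} = \frac{1}{2} + \frac{1}{4} = \frac{3}{4}$)
$\left(L{\left(6 \left(-3 - 1\right) \right)} - 1793\right) \left(T + 4116\right) = \left(\frac{3}{4} - 1793\right) \left(-3003 + 4116\right) = \left(- \frac{7169}{4}\right) 1113 = - \frac{7979097}{4}$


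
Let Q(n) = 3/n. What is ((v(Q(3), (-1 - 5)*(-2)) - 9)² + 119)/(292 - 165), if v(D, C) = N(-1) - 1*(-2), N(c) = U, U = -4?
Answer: 240/127 ≈ 1.8898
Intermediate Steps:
N(c) = -4
v(D, C) = -2 (v(D, C) = -4 - 1*(-2) = -4 + 2 = -2)
((v(Q(3), (-1 - 5)*(-2)) - 9)² + 119)/(292 - 165) = ((-2 - 9)² + 119)/(292 - 165) = ((-11)² + 119)/127 = (121 + 119)*(1/127) = 240*(1/127) = 240/127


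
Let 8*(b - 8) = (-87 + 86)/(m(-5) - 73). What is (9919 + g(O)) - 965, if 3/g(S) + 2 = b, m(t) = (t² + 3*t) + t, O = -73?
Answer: 29236442/3265 ≈ 8954.5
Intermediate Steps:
m(t) = t² + 4*t
b = 4353/544 (b = 8 + ((-87 + 86)/(-5*(4 - 5) - 73))/8 = 8 + (-1/(-5*(-1) - 73))/8 = 8 + (-1/(5 - 73))/8 = 8 + (-1/(-68))/8 = 8 + (-1*(-1/68))/8 = 8 + (⅛)*(1/68) = 8 + 1/544 = 4353/544 ≈ 8.0018)
g(S) = 1632/3265 (g(S) = 3/(-2 + 4353/544) = 3/(3265/544) = 3*(544/3265) = 1632/3265)
(9919 + g(O)) - 965 = (9919 + 1632/3265) - 965 = 32387167/3265 - 965 = 29236442/3265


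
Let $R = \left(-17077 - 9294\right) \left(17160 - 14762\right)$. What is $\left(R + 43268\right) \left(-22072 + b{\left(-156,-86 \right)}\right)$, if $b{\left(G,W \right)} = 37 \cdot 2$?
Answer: $1390150191220$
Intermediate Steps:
$b{\left(G,W \right)} = 74$
$R = -63237658$ ($R = \left(-26371\right) 2398 = -63237658$)
$\left(R + 43268\right) \left(-22072 + b{\left(-156,-86 \right)}\right) = \left(-63237658 + 43268\right) \left(-22072 + 74\right) = \left(-63194390\right) \left(-21998\right) = 1390150191220$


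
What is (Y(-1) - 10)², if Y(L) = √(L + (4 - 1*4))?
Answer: (10 - I)² ≈ 99.0 - 20.0*I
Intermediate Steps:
Y(L) = √L (Y(L) = √(L + (4 - 4)) = √(L + 0) = √L)
(Y(-1) - 10)² = (√(-1) - 10)² = (I - 10)² = (-10 + I)²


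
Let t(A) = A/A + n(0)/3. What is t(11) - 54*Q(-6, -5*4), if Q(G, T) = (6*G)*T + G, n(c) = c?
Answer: -38555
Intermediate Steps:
Q(G, T) = G + 6*G*T (Q(G, T) = 6*G*T + G = G + 6*G*T)
t(A) = 1 (t(A) = A/A + 0/3 = 1 + 0*(1/3) = 1 + 0 = 1)
t(11) - 54*Q(-6, -5*4) = 1 - (-324)*(1 + 6*(-5*4)) = 1 - (-324)*(1 + 6*(-20)) = 1 - (-324)*(1 - 120) = 1 - (-324)*(-119) = 1 - 54*714 = 1 - 38556 = -38555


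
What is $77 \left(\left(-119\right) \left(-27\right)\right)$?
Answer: $247401$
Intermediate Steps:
$77 \left(\left(-119\right) \left(-27\right)\right) = 77 \cdot 3213 = 247401$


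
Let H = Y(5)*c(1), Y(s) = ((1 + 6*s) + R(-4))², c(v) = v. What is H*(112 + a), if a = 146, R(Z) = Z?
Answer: 188082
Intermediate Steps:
Y(s) = (-3 + 6*s)² (Y(s) = ((1 + 6*s) - 4)² = (-3 + 6*s)²)
H = 729 (H = (9*(-1 + 2*5)²)*1 = (9*(-1 + 10)²)*1 = (9*9²)*1 = (9*81)*1 = 729*1 = 729)
H*(112 + a) = 729*(112 + 146) = 729*258 = 188082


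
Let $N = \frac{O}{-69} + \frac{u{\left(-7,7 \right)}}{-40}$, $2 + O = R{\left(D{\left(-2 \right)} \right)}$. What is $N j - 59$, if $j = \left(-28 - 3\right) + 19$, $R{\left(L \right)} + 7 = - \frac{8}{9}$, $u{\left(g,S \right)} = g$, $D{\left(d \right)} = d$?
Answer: $- \frac{130037}{2070} \approx -62.82$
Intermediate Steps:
$R{\left(L \right)} = - \frac{71}{9}$ ($R{\left(L \right)} = -7 - \frac{8}{9} = - \frac{71}{9}$)
$O = - \frac{89}{9}$ ($O = -2 - \frac{71}{9} = - \frac{89}{9} \approx -9.8889$)
$j = -12$ ($j = -31 + 19 = -12$)
$N = \frac{7907}{24840}$ ($N = - \frac{89}{9 \left(-69\right)} - \frac{7}{-40} = \left(- \frac{89}{9}\right) \left(- \frac{1}{69}\right) - - \frac{7}{40} = \frac{89}{621} + \frac{7}{40} = \frac{7907}{24840} \approx 0.31832$)
$N j - 59 = \frac{7907}{24840} \left(-12\right) - 59 = - \frac{7907}{2070} - 59 = - \frac{130037}{2070}$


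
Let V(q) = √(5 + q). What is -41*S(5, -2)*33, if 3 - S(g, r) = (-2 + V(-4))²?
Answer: -2706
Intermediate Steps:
S(g, r) = 2 (S(g, r) = 3 - (-2 + √(5 - 4))² = 3 - (-2 + √1)² = 3 - (-2 + 1)² = 3 - 1*(-1)² = 3 - 1*1 = 3 - 1 = 2)
-41*S(5, -2)*33 = -41*2*33 = -82*33 = -2706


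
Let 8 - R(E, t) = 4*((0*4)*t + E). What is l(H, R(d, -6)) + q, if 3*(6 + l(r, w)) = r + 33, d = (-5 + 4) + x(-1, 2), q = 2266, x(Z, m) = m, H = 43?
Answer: 6856/3 ≈ 2285.3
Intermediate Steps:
d = 1 (d = (-5 + 4) + 2 = -1 + 2 = 1)
R(E, t) = 8 - 4*E (R(E, t) = 8 - 4*((0*4)*t + E) = 8 - 4*(0*t + E) = 8 - 4*(0 + E) = 8 - 4*E)
l(r, w) = 5 + r/3 (l(r, w) = -6 + (r + 33)/3 = -6 + (33 + r)/3 = -6 + (11 + r/3) = 5 + r/3)
l(H, R(d, -6)) + q = (5 + (⅓)*43) + 2266 = (5 + 43/3) + 2266 = 58/3 + 2266 = 6856/3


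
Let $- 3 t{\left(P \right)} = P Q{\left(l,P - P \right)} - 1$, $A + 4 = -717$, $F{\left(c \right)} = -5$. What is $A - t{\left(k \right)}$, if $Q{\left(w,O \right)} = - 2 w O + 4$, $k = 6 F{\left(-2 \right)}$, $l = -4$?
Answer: $- \frac{2284}{3} \approx -761.33$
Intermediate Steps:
$A = -721$ ($A = -4 - 717 = -721$)
$k = -30$ ($k = 6 \left(-5\right) = -30$)
$Q{\left(w,O \right)} = 4 - 2 O w$ ($Q{\left(w,O \right)} = - 2 O w + 4 = 4 - 2 O w$)
$t{\left(P \right)} = \frac{1}{3} - \frac{4 P}{3}$ ($t{\left(P \right)} = - \frac{P \left(4 - 2 \left(P - P\right) \left(-4\right)\right) - 1}{3} = - \frac{P \left(4 - 0 \left(-4\right)\right) - 1}{3} = - \frac{P \left(4 + 0\right) - 1}{3} = - \frac{P 4 - 1}{3} = - \frac{4 P - 1}{3} = - \frac{-1 + 4 P}{3} = \frac{1}{3} - \frac{4 P}{3}$)
$A - t{\left(k \right)} = -721 - \left(\frac{1}{3} - -40\right) = -721 - \left(\frac{1}{3} + 40\right) = -721 - \frac{121}{3} = - \frac{2284}{3}$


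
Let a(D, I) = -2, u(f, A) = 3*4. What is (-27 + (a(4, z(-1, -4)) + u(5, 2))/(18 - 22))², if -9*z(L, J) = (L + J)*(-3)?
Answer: 3481/4 ≈ 870.25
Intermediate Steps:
u(f, A) = 12
z(L, J) = J/3 + L/3 (z(L, J) = -(L + J)*(-3)/9 = -(J + L)*(-3)/9 = -(-3*J - 3*L)/9 = J/3 + L/3)
(-27 + (a(4, z(-1, -4)) + u(5, 2))/(18 - 22))² = (-27 + (-2 + 12)/(18 - 22))² = (-27 + 10/(-4))² = (-27 + 10*(-¼))² = (-27 - 5/2)² = (-59/2)² = 3481/4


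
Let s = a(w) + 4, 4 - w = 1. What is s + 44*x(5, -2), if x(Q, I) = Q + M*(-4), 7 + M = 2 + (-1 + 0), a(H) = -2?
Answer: 1278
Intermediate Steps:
w = 3 (w = 4 - 1*1 = 4 - 1 = 3)
M = -6 (M = -7 + (2 + (-1 + 0)) = -7 + (2 - 1) = -7 + 1 = -6)
s = 2 (s = -2 + 4 = 2)
x(Q, I) = 24 + Q (x(Q, I) = Q - 6*(-4) = Q + 24 = 24 + Q)
s + 44*x(5, -2) = 2 + 44*(24 + 5) = 2 + 44*29 = 2 + 1276 = 1278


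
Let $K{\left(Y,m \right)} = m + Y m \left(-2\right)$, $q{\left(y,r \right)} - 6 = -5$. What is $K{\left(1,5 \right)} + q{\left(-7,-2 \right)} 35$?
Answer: $30$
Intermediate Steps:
$q{\left(y,r \right)} = 1$ ($q{\left(y,r \right)} = 6 - 5 = 1$)
$K{\left(Y,m \right)} = m - 2 Y m$
$K{\left(1,5 \right)} + q{\left(-7,-2 \right)} 35 = 5 \left(1 - 2\right) + 1 \cdot 35 = 5 \left(1 - 2\right) + 35 = 5 \left(-1\right) + 35 = -5 + 35 = 30$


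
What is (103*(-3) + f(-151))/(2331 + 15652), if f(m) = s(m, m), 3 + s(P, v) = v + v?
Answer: -614/17983 ≈ -0.034143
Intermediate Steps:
s(P, v) = -3 + 2*v (s(P, v) = -3 + (v + v) = -3 + 2*v)
f(m) = -3 + 2*m
(103*(-3) + f(-151))/(2331 + 15652) = (103*(-3) + (-3 + 2*(-151)))/(2331 + 15652) = (-309 + (-3 - 302))/17983 = (-309 - 305)*(1/17983) = -614*1/17983 = -614/17983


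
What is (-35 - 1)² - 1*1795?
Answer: -499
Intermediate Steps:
(-35 - 1)² - 1*1795 = (-36)² - 1795 = 1296 - 1795 = -499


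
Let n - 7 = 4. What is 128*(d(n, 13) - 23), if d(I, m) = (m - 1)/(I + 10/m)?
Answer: -143488/51 ≈ -2813.5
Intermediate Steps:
n = 11 (n = 7 + 4 = 11)
d(I, m) = (-1 + m)/(I + 10/m)
128*(d(n, 13) - 23) = 128*(13*(-1 + 13)/(10 + 11*13) - 23) = 128*(13*12/(10 + 143) - 23) = 128*(13*12/153 - 23) = 128*(13*(1/153)*12 - 23) = 128*(52/51 - 23) = 128*(-1121/51) = -143488/51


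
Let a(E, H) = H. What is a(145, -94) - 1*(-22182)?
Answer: 22088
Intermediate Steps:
a(145, -94) - 1*(-22182) = -94 - 1*(-22182) = -94 + 22182 = 22088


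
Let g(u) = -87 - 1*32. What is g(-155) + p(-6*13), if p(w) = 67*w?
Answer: -5345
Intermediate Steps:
g(u) = -119 (g(u) = -87 - 32 = -119)
g(-155) + p(-6*13) = -119 + 67*(-6*13) = -119 + 67*(-78) = -119 - 5226 = -5345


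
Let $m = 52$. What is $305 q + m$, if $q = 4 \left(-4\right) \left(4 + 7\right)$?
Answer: $-53628$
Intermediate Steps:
$q = -176$ ($q = \left(-16\right) 11 = -176$)
$305 q + m = 305 \left(-176\right) + 52 = -53680 + 52 = -53628$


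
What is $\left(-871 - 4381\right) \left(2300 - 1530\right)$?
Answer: $-4044040$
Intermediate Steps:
$\left(-871 - 4381\right) \left(2300 - 1530\right) = \left(-5252\right) 770 = -4044040$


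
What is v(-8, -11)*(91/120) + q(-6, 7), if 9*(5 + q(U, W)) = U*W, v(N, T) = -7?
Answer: -599/40 ≈ -14.975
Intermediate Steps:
q(U, W) = -5 + U*W/9 (q(U, W) = -5 + (U*W)/9 = -5 + U*W/9)
v(-8, -11)*(91/120) + q(-6, 7) = -637/120 + (-5 + (⅑)*(-6)*7) = -637/120 + (-5 - 14/3) = -7*91/120 - 29/3 = -637/120 - 29/3 = -599/40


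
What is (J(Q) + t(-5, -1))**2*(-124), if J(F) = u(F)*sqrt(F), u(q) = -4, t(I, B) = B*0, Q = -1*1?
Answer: 1984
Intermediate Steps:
Q = -1
t(I, B) = 0
J(F) = -4*sqrt(F)
(J(Q) + t(-5, -1))**2*(-124) = (-4*I + 0)**2*(-124) = (-4*I)**2*(-124) = -16*(-124) = 1984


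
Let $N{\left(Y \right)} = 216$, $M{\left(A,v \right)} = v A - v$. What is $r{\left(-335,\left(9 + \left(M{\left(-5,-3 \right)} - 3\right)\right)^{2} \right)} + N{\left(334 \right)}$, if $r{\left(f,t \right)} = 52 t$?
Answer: $30168$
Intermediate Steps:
$M{\left(A,v \right)} = - v + A v$ ($M{\left(A,v \right)} = A v - v = - v + A v$)
$r{\left(-335,\left(9 + \left(M{\left(-5,-3 \right)} - 3\right)\right)^{2} \right)} + N{\left(334 \right)} = 52 \left(9 - \left(3 + 3 \left(-1 - 5\right)\right)\right)^{2} + 216 = 52 \left(9 - -15\right)^{2} + 216 = 52 \left(9 + \left(18 - 3\right)\right)^{2} + 216 = 52 \left(9 + 15\right)^{2} + 216 = 52 \cdot 24^{2} + 216 = 52 \cdot 576 + 216 = 29952 + 216 = 30168$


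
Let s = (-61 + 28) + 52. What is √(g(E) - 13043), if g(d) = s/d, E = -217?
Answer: 5*I*√24567438/217 ≈ 114.21*I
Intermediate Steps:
s = 19 (s = -33 + 52 = 19)
g(d) = 19/d
√(g(E) - 13043) = √(19/(-217) - 13043) = √(19*(-1/217) - 13043) = √(-19/217 - 13043) = √(-2830350/217) = 5*I*√24567438/217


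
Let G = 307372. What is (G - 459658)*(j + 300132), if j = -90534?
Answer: -31918841028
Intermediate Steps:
(G - 459658)*(j + 300132) = (307372 - 459658)*(-90534 + 300132) = -152286*209598 = -31918841028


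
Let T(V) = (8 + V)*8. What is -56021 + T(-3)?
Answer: -55981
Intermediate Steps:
T(V) = 64 + 8*V
-56021 + T(-3) = -56021 + (64 + 8*(-3)) = -56021 + (64 - 24) = -56021 + 40 = -55981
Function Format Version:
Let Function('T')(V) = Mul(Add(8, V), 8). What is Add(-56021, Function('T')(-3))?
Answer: -55981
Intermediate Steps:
Function('T')(V) = Add(64, Mul(8, V))
Add(-56021, Function('T')(-3)) = Add(-56021, Add(64, Mul(8, -3))) = Add(-56021, Add(64, -24)) = Add(-56021, 40) = -55981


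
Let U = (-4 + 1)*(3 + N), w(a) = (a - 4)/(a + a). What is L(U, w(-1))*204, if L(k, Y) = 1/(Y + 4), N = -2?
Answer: 408/13 ≈ 31.385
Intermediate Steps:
w(a) = (-4 + a)/(2*a) (w(a) = (-4 + a)/((2*a)) = (-4 + a)*(1/(2*a)) = (-4 + a)/(2*a))
U = -3 (U = (-4 + 1)*(3 - 2) = -3*1 = -3)
L(k, Y) = 1/(4 + Y)
L(U, w(-1))*204 = 204/(4 + (1/2)*(-4 - 1)/(-1)) = 204/(4 + (1/2)*(-1)*(-5)) = 204/(4 + 5/2) = 204/(13/2) = (2/13)*204 = 408/13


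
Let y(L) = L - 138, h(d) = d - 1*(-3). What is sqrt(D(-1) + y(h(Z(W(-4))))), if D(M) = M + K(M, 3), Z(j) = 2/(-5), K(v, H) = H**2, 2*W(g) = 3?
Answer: 7*I*sqrt(65)/5 ≈ 11.287*I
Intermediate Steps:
W(g) = 3/2 (W(g) = (1/2)*3 = 3/2)
Z(j) = -2/5 (Z(j) = 2*(-1/5) = -2/5)
D(M) = 9 + M (D(M) = M + 3**2 = M + 9 = 9 + M)
h(d) = 3 + d (h(d) = d + 3 = 3 + d)
y(L) = -138 + L
sqrt(D(-1) + y(h(Z(W(-4))))) = sqrt((9 - 1) + (-138 + (3 - 2/5))) = sqrt(8 + (-138 + 13/5)) = sqrt(8 - 677/5) = sqrt(-637/5) = 7*I*sqrt(65)/5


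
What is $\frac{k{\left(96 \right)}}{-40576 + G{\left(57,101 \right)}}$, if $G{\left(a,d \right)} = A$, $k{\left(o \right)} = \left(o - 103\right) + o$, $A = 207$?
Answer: $- \frac{89}{40369} \approx -0.0022047$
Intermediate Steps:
$k{\left(o \right)} = -103 + 2 o$ ($k{\left(o \right)} = \left(-103 + o\right) + o = -103 + 2 o$)
$G{\left(a,d \right)} = 207$
$\frac{k{\left(96 \right)}}{-40576 + G{\left(57,101 \right)}} = \frac{-103 + 2 \cdot 96}{-40576 + 207} = \frac{-103 + 192}{-40369} = 89 \left(- \frac{1}{40369}\right) = - \frac{89}{40369}$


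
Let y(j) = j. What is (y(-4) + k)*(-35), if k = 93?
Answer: -3115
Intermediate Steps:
(y(-4) + k)*(-35) = (-4 + 93)*(-35) = 89*(-35) = -3115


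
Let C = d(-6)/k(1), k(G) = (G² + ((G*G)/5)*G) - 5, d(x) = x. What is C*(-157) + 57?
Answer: -3627/19 ≈ -190.89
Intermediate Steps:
k(G) = -5 + G² + G³/5 (k(G) = (G² + (G²*(⅕))*G) - 5 = (G² + (G²/5)*G) - 5 = (G² + G³/5) - 5 = -5 + G² + G³/5)
C = 30/19 (C = -6/(-5 + 1² + (⅕)*1³) = -6/(-5 + 1 + (⅕)*1) = -6/(-5 + 1 + ⅕) = -6/(-19/5) = -6*(-5/19) = 30/19 ≈ 1.5789)
C*(-157) + 57 = (30/19)*(-157) + 57 = -4710/19 + 57 = -3627/19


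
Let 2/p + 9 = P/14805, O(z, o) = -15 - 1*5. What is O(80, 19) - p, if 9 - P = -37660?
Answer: -940955/47788 ≈ -19.690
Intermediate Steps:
P = 37669 (P = 9 - 1*(-37660) = 9 + 37660 = 37669)
O(z, o) = -20 (O(z, o) = -15 - 5 = -20)
p = -14805/47788 (p = 2/(-9 + 37669/14805) = 2/(-95576/14805) = 2*(-14805/95576) = -14805/47788 ≈ -0.30981)
O(80, 19) - p = -20 - 1*(-14805/47788) = -20 + 14805/47788 = -940955/47788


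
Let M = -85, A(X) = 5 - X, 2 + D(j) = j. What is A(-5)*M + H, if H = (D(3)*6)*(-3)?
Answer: -868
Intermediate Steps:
D(j) = -2 + j
H = -18 (H = ((-2 + 3)*6)*(-3) = (1*6)*(-3) = 6*(-3) = -18)
A(-5)*M + H = (5 - 1*(-5))*(-85) - 18 = (5 + 5)*(-85) - 18 = 10*(-85) - 18 = -850 - 18 = -868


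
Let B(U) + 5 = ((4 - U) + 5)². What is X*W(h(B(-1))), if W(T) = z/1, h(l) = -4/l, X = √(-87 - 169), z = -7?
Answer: -112*I ≈ -112.0*I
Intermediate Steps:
B(U) = -5 + (9 - U)² (B(U) = -5 + ((4 - U) + 5)² = -5 + (9 - U)²)
X = 16*I (X = √(-256) = 16*I ≈ 16.0*I)
W(T) = -7 (W(T) = -7/1 = -7*1 = -7)
X*W(h(B(-1))) = (16*I)*(-7) = -112*I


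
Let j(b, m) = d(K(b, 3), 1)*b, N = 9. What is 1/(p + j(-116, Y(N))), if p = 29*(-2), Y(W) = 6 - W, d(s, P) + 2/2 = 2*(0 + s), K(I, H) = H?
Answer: -1/638 ≈ -0.0015674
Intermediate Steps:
d(s, P) = -1 + 2*s (d(s, P) = -1 + 2*(0 + s) = -1 + 2*s)
j(b, m) = 5*b (j(b, m) = (-1 + 2*3)*b = (-1 + 6)*b = 5*b)
p = -58
1/(p + j(-116, Y(N))) = 1/(-58 + 5*(-116)) = 1/(-58 - 580) = 1/(-638) = -1/638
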